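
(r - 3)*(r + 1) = r^2 - 2*r - 3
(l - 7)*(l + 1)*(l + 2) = l^3 - 4*l^2 - 19*l - 14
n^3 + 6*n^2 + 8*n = n*(n + 2)*(n + 4)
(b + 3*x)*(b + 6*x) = b^2 + 9*b*x + 18*x^2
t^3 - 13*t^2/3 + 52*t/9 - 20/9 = (t - 2)*(t - 5/3)*(t - 2/3)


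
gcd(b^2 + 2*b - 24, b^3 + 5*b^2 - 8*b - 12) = b + 6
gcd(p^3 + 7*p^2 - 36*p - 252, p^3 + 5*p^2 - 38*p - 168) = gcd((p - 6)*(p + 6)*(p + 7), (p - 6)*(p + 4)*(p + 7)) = p^2 + p - 42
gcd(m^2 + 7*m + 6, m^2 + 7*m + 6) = m^2 + 7*m + 6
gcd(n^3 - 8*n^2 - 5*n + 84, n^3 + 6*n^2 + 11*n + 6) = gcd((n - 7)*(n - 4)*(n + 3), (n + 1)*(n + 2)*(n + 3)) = n + 3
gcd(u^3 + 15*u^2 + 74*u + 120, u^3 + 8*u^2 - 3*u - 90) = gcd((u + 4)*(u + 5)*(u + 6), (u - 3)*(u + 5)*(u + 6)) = u^2 + 11*u + 30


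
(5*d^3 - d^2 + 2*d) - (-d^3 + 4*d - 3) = 6*d^3 - d^2 - 2*d + 3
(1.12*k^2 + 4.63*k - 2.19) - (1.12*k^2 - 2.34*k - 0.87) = 6.97*k - 1.32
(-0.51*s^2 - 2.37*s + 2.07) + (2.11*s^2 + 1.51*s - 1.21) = 1.6*s^2 - 0.86*s + 0.86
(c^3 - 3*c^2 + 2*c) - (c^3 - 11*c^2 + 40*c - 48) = 8*c^2 - 38*c + 48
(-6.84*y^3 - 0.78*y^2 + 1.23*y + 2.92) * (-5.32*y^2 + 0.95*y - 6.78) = 36.3888*y^5 - 2.3484*y^4 + 39.0906*y^3 - 9.0775*y^2 - 5.5654*y - 19.7976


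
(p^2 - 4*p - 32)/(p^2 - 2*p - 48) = (p + 4)/(p + 6)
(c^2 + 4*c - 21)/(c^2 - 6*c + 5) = (c^2 + 4*c - 21)/(c^2 - 6*c + 5)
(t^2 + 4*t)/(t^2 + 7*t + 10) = t*(t + 4)/(t^2 + 7*t + 10)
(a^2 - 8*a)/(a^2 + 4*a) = (a - 8)/(a + 4)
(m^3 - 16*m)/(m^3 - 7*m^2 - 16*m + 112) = m/(m - 7)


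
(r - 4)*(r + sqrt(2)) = r^2 - 4*r + sqrt(2)*r - 4*sqrt(2)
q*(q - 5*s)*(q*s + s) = q^3*s - 5*q^2*s^2 + q^2*s - 5*q*s^2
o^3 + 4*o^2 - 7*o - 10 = (o - 2)*(o + 1)*(o + 5)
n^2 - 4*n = n*(n - 4)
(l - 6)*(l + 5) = l^2 - l - 30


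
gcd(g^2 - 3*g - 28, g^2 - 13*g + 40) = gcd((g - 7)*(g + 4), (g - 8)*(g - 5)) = 1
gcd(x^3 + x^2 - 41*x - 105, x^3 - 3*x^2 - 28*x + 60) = x + 5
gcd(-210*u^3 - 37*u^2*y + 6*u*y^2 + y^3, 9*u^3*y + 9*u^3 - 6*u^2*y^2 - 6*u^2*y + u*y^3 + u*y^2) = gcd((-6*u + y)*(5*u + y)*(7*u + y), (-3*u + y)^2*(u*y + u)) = 1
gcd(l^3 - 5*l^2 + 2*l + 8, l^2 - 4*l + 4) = l - 2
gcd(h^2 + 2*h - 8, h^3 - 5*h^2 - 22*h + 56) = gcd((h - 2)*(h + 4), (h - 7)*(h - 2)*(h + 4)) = h^2 + 2*h - 8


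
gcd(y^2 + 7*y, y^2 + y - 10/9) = 1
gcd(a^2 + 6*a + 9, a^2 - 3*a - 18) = a + 3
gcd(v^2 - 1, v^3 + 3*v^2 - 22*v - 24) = v + 1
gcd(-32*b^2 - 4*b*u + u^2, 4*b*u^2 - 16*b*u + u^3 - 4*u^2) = 4*b + u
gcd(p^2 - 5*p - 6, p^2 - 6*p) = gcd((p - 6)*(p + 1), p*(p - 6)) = p - 6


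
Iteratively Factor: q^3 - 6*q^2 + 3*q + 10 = (q + 1)*(q^2 - 7*q + 10) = (q - 5)*(q + 1)*(q - 2)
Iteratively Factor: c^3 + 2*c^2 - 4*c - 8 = (c + 2)*(c^2 - 4) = (c - 2)*(c + 2)*(c + 2)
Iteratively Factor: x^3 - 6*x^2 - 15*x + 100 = (x - 5)*(x^2 - x - 20) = (x - 5)^2*(x + 4)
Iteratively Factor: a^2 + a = (a)*(a + 1)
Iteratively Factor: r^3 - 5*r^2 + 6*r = (r - 3)*(r^2 - 2*r) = (r - 3)*(r - 2)*(r)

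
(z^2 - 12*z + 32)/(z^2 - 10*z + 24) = (z - 8)/(z - 6)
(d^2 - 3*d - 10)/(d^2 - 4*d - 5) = (d + 2)/(d + 1)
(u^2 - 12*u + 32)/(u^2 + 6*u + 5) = (u^2 - 12*u + 32)/(u^2 + 6*u + 5)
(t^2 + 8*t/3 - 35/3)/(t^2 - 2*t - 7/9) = 3*(t + 5)/(3*t + 1)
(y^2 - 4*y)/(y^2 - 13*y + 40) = y*(y - 4)/(y^2 - 13*y + 40)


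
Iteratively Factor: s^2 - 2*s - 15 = (s - 5)*(s + 3)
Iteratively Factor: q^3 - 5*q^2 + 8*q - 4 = (q - 2)*(q^2 - 3*q + 2) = (q - 2)*(q - 1)*(q - 2)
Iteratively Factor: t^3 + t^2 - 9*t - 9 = (t + 3)*(t^2 - 2*t - 3) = (t - 3)*(t + 3)*(t + 1)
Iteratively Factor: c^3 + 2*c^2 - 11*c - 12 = (c + 1)*(c^2 + c - 12) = (c + 1)*(c + 4)*(c - 3)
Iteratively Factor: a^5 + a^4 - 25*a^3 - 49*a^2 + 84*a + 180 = (a + 3)*(a^4 - 2*a^3 - 19*a^2 + 8*a + 60) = (a - 2)*(a + 3)*(a^3 - 19*a - 30) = (a - 2)*(a + 2)*(a + 3)*(a^2 - 2*a - 15) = (a - 2)*(a + 2)*(a + 3)^2*(a - 5)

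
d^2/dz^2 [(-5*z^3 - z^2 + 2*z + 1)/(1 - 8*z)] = 2*(320*z^3 - 120*z^2 + 15*z - 79)/(512*z^3 - 192*z^2 + 24*z - 1)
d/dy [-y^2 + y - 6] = 1 - 2*y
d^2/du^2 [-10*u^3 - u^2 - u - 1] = -60*u - 2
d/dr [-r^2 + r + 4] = 1 - 2*r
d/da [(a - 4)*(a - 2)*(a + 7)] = 3*a^2 + 2*a - 34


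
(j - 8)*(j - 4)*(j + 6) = j^3 - 6*j^2 - 40*j + 192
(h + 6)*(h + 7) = h^2 + 13*h + 42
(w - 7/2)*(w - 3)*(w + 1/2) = w^3 - 6*w^2 + 29*w/4 + 21/4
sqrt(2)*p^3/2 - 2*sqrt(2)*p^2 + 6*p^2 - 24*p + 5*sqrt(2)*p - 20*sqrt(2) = (p - 4)*(p + 5*sqrt(2))*(sqrt(2)*p/2 + 1)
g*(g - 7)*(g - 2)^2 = g^4 - 11*g^3 + 32*g^2 - 28*g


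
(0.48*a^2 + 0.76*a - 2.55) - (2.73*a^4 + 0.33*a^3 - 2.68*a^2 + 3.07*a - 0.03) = -2.73*a^4 - 0.33*a^3 + 3.16*a^2 - 2.31*a - 2.52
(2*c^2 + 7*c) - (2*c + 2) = 2*c^2 + 5*c - 2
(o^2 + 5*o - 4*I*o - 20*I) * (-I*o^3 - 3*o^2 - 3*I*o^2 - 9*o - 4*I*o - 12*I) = -I*o^5 - 7*o^4 - 8*I*o^4 - 56*o^3 - 7*I*o^3 - 121*o^2 + 64*I*o^2 - 128*o + 120*I*o - 240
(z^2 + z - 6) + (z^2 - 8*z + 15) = 2*z^2 - 7*z + 9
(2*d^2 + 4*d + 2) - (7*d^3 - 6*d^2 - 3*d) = -7*d^3 + 8*d^2 + 7*d + 2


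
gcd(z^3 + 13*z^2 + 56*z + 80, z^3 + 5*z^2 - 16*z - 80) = z^2 + 9*z + 20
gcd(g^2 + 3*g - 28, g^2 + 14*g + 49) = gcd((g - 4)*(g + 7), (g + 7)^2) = g + 7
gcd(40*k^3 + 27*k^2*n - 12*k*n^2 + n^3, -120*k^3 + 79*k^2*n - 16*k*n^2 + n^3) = 40*k^2 - 13*k*n + n^2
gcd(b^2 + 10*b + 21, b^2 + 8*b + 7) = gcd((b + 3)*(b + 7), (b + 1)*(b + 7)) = b + 7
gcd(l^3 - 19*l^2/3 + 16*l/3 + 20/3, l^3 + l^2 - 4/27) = l + 2/3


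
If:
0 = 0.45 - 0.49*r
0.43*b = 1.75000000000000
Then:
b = 4.07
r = 0.92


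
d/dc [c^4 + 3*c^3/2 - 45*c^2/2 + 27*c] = 4*c^3 + 9*c^2/2 - 45*c + 27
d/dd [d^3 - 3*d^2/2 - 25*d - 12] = 3*d^2 - 3*d - 25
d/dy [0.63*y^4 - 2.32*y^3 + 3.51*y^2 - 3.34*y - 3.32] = 2.52*y^3 - 6.96*y^2 + 7.02*y - 3.34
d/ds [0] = 0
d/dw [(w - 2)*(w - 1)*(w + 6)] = 3*w^2 + 6*w - 16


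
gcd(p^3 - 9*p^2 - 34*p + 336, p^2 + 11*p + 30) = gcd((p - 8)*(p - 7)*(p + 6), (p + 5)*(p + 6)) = p + 6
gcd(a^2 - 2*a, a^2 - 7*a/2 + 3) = a - 2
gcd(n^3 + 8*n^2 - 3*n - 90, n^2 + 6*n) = n + 6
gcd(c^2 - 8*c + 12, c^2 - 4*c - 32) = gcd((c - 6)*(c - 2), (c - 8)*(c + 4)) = 1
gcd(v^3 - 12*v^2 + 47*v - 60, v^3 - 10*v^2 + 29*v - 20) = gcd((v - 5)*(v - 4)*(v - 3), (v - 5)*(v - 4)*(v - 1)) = v^2 - 9*v + 20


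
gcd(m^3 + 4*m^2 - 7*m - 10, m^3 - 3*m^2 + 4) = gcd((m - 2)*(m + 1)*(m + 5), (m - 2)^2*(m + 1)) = m^2 - m - 2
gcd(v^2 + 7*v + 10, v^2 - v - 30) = v + 5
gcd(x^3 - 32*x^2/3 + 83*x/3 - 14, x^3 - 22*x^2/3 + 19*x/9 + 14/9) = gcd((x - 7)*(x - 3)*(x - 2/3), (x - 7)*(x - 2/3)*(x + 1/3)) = x^2 - 23*x/3 + 14/3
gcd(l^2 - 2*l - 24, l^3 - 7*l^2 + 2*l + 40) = 1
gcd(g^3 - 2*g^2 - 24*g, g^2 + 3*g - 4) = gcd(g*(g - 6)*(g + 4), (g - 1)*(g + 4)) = g + 4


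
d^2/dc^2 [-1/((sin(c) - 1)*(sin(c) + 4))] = (4*sin(c)^3 + 13*sin(c)^2 + 32*sin(c) + 26)/((sin(c) - 1)^2*(sin(c) + 4)^3)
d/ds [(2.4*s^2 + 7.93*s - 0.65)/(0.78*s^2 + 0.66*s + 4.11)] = (-4.6014*s^2 + 20.742*s + 33.0213)/(0.6084*s^4 + 1.0296*s^3 + 6.8472*s^2 + 5.4252*s + 16.8921)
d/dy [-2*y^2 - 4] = -4*y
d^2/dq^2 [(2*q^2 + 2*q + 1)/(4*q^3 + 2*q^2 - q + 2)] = 2*(32*q^6 + 96*q^5 + 168*q^4 - 28*q^3 - 120*q^2 - 54*q + 9)/(64*q^9 + 96*q^8 + 56*q^6 + 96*q^5 - 18*q^4 + 23*q^3 + 30*q^2 - 12*q + 8)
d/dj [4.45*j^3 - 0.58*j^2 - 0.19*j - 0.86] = 13.35*j^2 - 1.16*j - 0.19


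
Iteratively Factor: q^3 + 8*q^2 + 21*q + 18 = (q + 3)*(q^2 + 5*q + 6) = (q + 2)*(q + 3)*(q + 3)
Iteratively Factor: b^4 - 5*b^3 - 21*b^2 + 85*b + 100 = (b - 5)*(b^3 - 21*b - 20) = (b - 5)*(b + 1)*(b^2 - b - 20) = (b - 5)*(b + 1)*(b + 4)*(b - 5)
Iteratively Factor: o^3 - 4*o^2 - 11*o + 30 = (o - 2)*(o^2 - 2*o - 15) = (o - 5)*(o - 2)*(o + 3)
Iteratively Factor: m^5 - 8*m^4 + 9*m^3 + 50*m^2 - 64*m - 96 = (m - 4)*(m^4 - 4*m^3 - 7*m^2 + 22*m + 24) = (m - 4)*(m + 2)*(m^3 - 6*m^2 + 5*m + 12) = (m - 4)^2*(m + 2)*(m^2 - 2*m - 3) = (m - 4)^2*(m - 3)*(m + 2)*(m + 1)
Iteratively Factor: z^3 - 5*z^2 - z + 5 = (z + 1)*(z^2 - 6*z + 5) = (z - 1)*(z + 1)*(z - 5)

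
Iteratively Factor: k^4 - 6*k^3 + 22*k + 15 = (k - 5)*(k^3 - k^2 - 5*k - 3) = (k - 5)*(k + 1)*(k^2 - 2*k - 3) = (k - 5)*(k - 3)*(k + 1)*(k + 1)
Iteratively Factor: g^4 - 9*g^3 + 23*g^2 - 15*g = (g - 5)*(g^3 - 4*g^2 + 3*g) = (g - 5)*(g - 3)*(g^2 - g) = g*(g - 5)*(g - 3)*(g - 1)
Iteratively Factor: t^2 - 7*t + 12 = (t - 4)*(t - 3)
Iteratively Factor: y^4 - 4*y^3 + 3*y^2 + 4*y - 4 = (y - 2)*(y^3 - 2*y^2 - y + 2) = (y - 2)^2*(y^2 - 1) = (y - 2)^2*(y - 1)*(y + 1)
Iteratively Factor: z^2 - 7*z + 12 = (z - 4)*(z - 3)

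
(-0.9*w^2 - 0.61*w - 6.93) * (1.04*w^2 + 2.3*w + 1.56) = -0.936*w^4 - 2.7044*w^3 - 10.0142*w^2 - 16.8906*w - 10.8108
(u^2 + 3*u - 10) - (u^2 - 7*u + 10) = 10*u - 20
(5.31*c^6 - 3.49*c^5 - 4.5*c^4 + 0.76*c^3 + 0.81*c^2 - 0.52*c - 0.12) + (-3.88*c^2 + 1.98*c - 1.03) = 5.31*c^6 - 3.49*c^5 - 4.5*c^4 + 0.76*c^3 - 3.07*c^2 + 1.46*c - 1.15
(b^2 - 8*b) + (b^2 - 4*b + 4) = 2*b^2 - 12*b + 4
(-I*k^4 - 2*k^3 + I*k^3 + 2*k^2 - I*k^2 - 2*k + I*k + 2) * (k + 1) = -I*k^5 - 2*k^4 + I*k + 2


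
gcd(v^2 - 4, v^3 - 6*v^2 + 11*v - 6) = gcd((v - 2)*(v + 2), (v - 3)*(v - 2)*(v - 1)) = v - 2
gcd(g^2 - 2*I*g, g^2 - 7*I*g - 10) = g - 2*I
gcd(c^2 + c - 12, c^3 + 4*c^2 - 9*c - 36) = c^2 + c - 12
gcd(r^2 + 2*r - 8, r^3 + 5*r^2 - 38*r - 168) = r + 4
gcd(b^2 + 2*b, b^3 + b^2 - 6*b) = b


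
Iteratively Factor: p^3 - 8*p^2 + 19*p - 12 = (p - 4)*(p^2 - 4*p + 3) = (p - 4)*(p - 1)*(p - 3)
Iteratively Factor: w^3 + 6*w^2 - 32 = (w + 4)*(w^2 + 2*w - 8) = (w - 2)*(w + 4)*(w + 4)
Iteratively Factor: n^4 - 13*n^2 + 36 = (n + 2)*(n^3 - 2*n^2 - 9*n + 18) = (n - 2)*(n + 2)*(n^2 - 9) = (n - 3)*(n - 2)*(n + 2)*(n + 3)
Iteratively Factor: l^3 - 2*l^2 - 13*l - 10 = (l - 5)*(l^2 + 3*l + 2) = (l - 5)*(l + 2)*(l + 1)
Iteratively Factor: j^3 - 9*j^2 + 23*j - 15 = (j - 3)*(j^2 - 6*j + 5) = (j - 5)*(j - 3)*(j - 1)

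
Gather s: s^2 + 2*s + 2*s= s^2 + 4*s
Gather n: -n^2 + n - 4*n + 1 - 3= -n^2 - 3*n - 2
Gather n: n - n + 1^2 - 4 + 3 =0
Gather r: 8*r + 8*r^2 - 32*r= 8*r^2 - 24*r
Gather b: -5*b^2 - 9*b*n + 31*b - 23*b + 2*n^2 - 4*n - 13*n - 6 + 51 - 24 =-5*b^2 + b*(8 - 9*n) + 2*n^2 - 17*n + 21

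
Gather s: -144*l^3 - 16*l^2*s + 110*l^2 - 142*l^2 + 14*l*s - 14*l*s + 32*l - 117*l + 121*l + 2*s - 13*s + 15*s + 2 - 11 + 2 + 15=-144*l^3 - 32*l^2 + 36*l + s*(4 - 16*l^2) + 8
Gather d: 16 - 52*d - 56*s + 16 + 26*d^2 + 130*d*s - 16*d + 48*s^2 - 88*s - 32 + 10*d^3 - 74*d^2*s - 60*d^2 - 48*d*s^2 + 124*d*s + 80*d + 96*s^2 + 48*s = 10*d^3 + d^2*(-74*s - 34) + d*(-48*s^2 + 254*s + 12) + 144*s^2 - 96*s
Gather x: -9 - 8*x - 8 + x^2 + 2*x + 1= x^2 - 6*x - 16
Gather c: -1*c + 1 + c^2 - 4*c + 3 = c^2 - 5*c + 4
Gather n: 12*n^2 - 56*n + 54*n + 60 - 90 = 12*n^2 - 2*n - 30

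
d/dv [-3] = 0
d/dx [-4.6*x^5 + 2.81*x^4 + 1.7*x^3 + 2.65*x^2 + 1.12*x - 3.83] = -23.0*x^4 + 11.24*x^3 + 5.1*x^2 + 5.3*x + 1.12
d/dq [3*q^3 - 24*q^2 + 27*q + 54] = 9*q^2 - 48*q + 27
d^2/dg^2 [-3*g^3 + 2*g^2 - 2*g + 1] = 4 - 18*g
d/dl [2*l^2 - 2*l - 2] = 4*l - 2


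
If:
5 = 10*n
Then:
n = 1/2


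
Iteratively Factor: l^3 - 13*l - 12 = (l - 4)*(l^2 + 4*l + 3) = (l - 4)*(l + 3)*(l + 1)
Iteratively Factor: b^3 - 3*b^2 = (b)*(b^2 - 3*b) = b*(b - 3)*(b)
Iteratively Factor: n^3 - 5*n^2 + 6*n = (n)*(n^2 - 5*n + 6) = n*(n - 3)*(n - 2)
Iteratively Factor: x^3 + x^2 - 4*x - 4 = (x + 2)*(x^2 - x - 2) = (x - 2)*(x + 2)*(x + 1)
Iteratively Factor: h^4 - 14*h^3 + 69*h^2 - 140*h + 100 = (h - 5)*(h^3 - 9*h^2 + 24*h - 20) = (h - 5)*(h - 2)*(h^2 - 7*h + 10) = (h - 5)*(h - 2)^2*(h - 5)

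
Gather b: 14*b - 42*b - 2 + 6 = 4 - 28*b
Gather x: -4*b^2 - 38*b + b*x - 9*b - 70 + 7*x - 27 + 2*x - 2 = -4*b^2 - 47*b + x*(b + 9) - 99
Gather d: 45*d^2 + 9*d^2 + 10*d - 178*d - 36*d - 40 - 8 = 54*d^2 - 204*d - 48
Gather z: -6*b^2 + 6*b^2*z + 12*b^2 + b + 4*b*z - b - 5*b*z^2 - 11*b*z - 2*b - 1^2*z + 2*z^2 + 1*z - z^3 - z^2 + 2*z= 6*b^2 - 2*b - z^3 + z^2*(1 - 5*b) + z*(6*b^2 - 7*b + 2)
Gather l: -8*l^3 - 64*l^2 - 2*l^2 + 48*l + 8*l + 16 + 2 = -8*l^3 - 66*l^2 + 56*l + 18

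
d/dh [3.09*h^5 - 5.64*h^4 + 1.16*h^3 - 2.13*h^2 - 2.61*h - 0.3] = 15.45*h^4 - 22.56*h^3 + 3.48*h^2 - 4.26*h - 2.61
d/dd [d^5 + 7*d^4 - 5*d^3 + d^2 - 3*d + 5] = 5*d^4 + 28*d^3 - 15*d^2 + 2*d - 3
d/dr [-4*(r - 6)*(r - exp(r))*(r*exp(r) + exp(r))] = 4*(-(1 - exp(r))*(r - 6)*(r + 1) - (r - 6)*(r + 2)*(r - exp(r)) - (r + 1)*(r - exp(r)))*exp(r)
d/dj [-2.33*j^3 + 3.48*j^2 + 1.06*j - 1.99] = -6.99*j^2 + 6.96*j + 1.06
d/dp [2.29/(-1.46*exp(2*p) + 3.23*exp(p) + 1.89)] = (6.6868*exp(p) - 7.3967)*exp(p)/(-1.46*exp(2*p) + 3.23*exp(p) + 1.89)^2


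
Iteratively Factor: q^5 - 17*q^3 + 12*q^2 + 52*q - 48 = (q - 2)*(q^4 + 2*q^3 - 13*q^2 - 14*q + 24) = (q - 2)*(q + 2)*(q^3 - 13*q + 12) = (q - 2)*(q - 1)*(q + 2)*(q^2 + q - 12) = (q - 2)*(q - 1)*(q + 2)*(q + 4)*(q - 3)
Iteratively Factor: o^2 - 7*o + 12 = (o - 3)*(o - 4)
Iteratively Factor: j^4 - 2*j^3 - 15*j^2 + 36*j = (j + 4)*(j^3 - 6*j^2 + 9*j) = j*(j + 4)*(j^2 - 6*j + 9) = j*(j - 3)*(j + 4)*(j - 3)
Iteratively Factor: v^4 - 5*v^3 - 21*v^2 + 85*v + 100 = (v - 5)*(v^3 - 21*v - 20) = (v - 5)^2*(v^2 + 5*v + 4) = (v - 5)^2*(v + 4)*(v + 1)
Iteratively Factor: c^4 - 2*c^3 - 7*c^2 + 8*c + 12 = (c - 2)*(c^3 - 7*c - 6) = (c - 2)*(c + 2)*(c^2 - 2*c - 3) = (c - 3)*(c - 2)*(c + 2)*(c + 1)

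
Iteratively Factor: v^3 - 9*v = (v)*(v^2 - 9) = v*(v + 3)*(v - 3)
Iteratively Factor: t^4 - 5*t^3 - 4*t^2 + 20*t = (t - 2)*(t^3 - 3*t^2 - 10*t) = t*(t - 2)*(t^2 - 3*t - 10) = t*(t - 5)*(t - 2)*(t + 2)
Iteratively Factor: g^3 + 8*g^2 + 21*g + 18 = (g + 3)*(g^2 + 5*g + 6) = (g + 3)^2*(g + 2)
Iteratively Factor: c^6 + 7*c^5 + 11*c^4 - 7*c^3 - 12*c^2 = (c + 3)*(c^5 + 4*c^4 - c^3 - 4*c^2) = (c + 3)*(c + 4)*(c^4 - c^2) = (c + 1)*(c + 3)*(c + 4)*(c^3 - c^2) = c*(c + 1)*(c + 3)*(c + 4)*(c^2 - c) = c^2*(c + 1)*(c + 3)*(c + 4)*(c - 1)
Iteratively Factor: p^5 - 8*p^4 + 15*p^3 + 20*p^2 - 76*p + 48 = (p - 3)*(p^4 - 5*p^3 + 20*p - 16) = (p - 3)*(p + 2)*(p^3 - 7*p^2 + 14*p - 8) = (p - 3)*(p - 2)*(p + 2)*(p^2 - 5*p + 4) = (p - 3)*(p - 2)*(p - 1)*(p + 2)*(p - 4)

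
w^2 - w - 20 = (w - 5)*(w + 4)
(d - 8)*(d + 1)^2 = d^3 - 6*d^2 - 15*d - 8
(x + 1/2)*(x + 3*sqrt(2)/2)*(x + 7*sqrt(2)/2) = x^3 + x^2/2 + 5*sqrt(2)*x^2 + 5*sqrt(2)*x/2 + 21*x/2 + 21/4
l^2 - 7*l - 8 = (l - 8)*(l + 1)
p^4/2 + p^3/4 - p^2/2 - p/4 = p*(p/2 + 1/4)*(p - 1)*(p + 1)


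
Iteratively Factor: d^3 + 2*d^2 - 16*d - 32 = (d + 2)*(d^2 - 16) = (d + 2)*(d + 4)*(d - 4)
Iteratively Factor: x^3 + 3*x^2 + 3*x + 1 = (x + 1)*(x^2 + 2*x + 1) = (x + 1)^2*(x + 1)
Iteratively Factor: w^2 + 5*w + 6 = (w + 2)*(w + 3)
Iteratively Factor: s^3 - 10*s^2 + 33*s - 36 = (s - 4)*(s^2 - 6*s + 9) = (s - 4)*(s - 3)*(s - 3)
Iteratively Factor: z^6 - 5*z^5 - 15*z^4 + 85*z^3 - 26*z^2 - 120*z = (z)*(z^5 - 5*z^4 - 15*z^3 + 85*z^2 - 26*z - 120) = z*(z - 2)*(z^4 - 3*z^3 - 21*z^2 + 43*z + 60) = z*(z - 2)*(z + 4)*(z^3 - 7*z^2 + 7*z + 15) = z*(z - 3)*(z - 2)*(z + 4)*(z^2 - 4*z - 5) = z*(z - 5)*(z - 3)*(z - 2)*(z + 4)*(z + 1)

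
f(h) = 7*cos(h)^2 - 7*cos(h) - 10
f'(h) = -14*sin(h)*cos(h) + 7*sin(h)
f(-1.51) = -10.40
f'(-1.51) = -6.14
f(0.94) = -11.69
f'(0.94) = -1.02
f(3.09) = 3.97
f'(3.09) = 1.08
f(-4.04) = -2.92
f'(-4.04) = 12.30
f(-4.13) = -4.03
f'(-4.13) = 12.28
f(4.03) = -2.80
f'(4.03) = -12.28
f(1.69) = -9.07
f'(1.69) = 8.60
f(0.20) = -10.14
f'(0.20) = -1.34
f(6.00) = -10.27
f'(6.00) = 1.80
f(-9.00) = 2.19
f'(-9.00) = -8.14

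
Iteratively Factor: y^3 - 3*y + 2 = (y - 1)*(y^2 + y - 2) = (y - 1)*(y + 2)*(y - 1)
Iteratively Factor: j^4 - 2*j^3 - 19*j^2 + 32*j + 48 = (j - 3)*(j^3 + j^2 - 16*j - 16) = (j - 3)*(j + 1)*(j^2 - 16) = (j - 3)*(j + 1)*(j + 4)*(j - 4)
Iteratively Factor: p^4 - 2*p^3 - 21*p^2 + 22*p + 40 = (p + 1)*(p^3 - 3*p^2 - 18*p + 40) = (p + 1)*(p + 4)*(p^2 - 7*p + 10) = (p - 5)*(p + 1)*(p + 4)*(p - 2)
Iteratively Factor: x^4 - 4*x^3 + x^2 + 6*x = (x - 3)*(x^3 - x^2 - 2*x) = (x - 3)*(x - 2)*(x^2 + x) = x*(x - 3)*(x - 2)*(x + 1)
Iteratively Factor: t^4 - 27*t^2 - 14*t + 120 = (t - 5)*(t^3 + 5*t^2 - 2*t - 24) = (t - 5)*(t - 2)*(t^2 + 7*t + 12) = (t - 5)*(t - 2)*(t + 4)*(t + 3)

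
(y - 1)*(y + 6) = y^2 + 5*y - 6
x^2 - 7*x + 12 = (x - 4)*(x - 3)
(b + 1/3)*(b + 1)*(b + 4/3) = b^3 + 8*b^2/3 + 19*b/9 + 4/9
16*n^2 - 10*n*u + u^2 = (-8*n + u)*(-2*n + u)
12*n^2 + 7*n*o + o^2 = (3*n + o)*(4*n + o)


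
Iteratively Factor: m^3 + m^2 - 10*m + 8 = (m - 1)*(m^2 + 2*m - 8) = (m - 2)*(m - 1)*(m + 4)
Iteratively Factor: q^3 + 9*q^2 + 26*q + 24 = (q + 2)*(q^2 + 7*q + 12) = (q + 2)*(q + 3)*(q + 4)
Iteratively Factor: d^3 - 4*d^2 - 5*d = (d)*(d^2 - 4*d - 5) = d*(d - 5)*(d + 1)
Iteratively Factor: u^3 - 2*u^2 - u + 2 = (u - 2)*(u^2 - 1) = (u - 2)*(u - 1)*(u + 1)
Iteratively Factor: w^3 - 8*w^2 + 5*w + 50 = (w - 5)*(w^2 - 3*w - 10) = (w - 5)^2*(w + 2)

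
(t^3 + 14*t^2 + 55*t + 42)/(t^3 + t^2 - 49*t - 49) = (t + 6)/(t - 7)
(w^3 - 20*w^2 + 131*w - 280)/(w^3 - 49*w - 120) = (w^2 - 12*w + 35)/(w^2 + 8*w + 15)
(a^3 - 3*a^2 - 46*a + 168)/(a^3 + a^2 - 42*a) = (a - 4)/a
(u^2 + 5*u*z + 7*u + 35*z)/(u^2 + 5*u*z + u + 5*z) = (u + 7)/(u + 1)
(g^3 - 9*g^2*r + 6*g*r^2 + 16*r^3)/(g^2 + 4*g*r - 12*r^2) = (g^2 - 7*g*r - 8*r^2)/(g + 6*r)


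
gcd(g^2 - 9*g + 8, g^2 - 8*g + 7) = g - 1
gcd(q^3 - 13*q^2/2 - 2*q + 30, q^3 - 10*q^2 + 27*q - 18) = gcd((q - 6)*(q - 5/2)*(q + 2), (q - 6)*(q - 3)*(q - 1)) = q - 6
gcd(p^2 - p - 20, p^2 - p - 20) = p^2 - p - 20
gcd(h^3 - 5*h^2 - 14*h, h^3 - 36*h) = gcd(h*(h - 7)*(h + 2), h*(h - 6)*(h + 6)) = h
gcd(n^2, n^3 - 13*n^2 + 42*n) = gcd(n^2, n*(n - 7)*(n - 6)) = n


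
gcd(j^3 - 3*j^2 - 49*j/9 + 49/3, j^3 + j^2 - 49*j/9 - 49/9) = j^2 - 49/9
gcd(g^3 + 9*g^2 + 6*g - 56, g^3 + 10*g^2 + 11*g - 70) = g^2 + 5*g - 14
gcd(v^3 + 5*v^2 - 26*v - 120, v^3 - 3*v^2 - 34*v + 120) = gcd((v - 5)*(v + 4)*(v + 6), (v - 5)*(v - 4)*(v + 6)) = v^2 + v - 30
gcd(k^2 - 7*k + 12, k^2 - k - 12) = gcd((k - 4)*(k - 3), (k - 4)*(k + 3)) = k - 4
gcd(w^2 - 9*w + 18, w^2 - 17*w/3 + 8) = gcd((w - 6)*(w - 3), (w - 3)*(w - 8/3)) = w - 3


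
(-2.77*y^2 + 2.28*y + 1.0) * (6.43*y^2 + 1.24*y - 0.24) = -17.8111*y^4 + 11.2256*y^3 + 9.922*y^2 + 0.6928*y - 0.24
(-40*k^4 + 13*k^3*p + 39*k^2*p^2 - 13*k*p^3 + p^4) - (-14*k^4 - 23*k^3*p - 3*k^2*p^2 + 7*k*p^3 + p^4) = -26*k^4 + 36*k^3*p + 42*k^2*p^2 - 20*k*p^3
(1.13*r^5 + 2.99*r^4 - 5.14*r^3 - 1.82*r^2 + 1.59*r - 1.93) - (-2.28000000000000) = 1.13*r^5 + 2.99*r^4 - 5.14*r^3 - 1.82*r^2 + 1.59*r + 0.35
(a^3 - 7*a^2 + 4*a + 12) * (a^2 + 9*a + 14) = a^5 + 2*a^4 - 45*a^3 - 50*a^2 + 164*a + 168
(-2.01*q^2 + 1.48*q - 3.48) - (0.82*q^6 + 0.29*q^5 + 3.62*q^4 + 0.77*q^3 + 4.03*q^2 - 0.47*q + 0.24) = -0.82*q^6 - 0.29*q^5 - 3.62*q^4 - 0.77*q^3 - 6.04*q^2 + 1.95*q - 3.72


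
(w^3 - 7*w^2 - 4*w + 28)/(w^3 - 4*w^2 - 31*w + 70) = (w + 2)/(w + 5)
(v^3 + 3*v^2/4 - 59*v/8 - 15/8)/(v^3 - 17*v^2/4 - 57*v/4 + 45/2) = (8*v^2 - 18*v - 5)/(2*(4*v^2 - 29*v + 30))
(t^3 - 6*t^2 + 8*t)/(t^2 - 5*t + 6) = t*(t - 4)/(t - 3)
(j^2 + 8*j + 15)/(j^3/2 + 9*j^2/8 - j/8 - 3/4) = 8*(j^2 + 8*j + 15)/(4*j^3 + 9*j^2 - j - 6)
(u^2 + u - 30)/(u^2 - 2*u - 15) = (u + 6)/(u + 3)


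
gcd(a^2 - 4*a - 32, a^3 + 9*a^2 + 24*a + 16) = a + 4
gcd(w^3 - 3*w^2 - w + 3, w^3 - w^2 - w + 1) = w^2 - 1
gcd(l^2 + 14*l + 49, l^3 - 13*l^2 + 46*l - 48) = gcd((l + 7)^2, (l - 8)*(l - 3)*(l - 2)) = 1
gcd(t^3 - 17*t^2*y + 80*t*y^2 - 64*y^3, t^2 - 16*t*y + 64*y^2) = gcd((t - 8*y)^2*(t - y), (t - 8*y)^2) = t^2 - 16*t*y + 64*y^2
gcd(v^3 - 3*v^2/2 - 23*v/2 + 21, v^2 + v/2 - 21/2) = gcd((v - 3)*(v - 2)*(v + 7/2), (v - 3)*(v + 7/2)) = v^2 + v/2 - 21/2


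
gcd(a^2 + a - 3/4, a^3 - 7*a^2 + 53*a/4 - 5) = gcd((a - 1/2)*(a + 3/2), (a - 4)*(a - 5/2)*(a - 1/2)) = a - 1/2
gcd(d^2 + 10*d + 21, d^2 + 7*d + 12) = d + 3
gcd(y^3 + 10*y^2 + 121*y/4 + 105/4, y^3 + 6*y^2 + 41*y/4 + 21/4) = y^2 + 5*y + 21/4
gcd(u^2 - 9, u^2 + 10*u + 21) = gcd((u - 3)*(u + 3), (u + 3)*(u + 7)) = u + 3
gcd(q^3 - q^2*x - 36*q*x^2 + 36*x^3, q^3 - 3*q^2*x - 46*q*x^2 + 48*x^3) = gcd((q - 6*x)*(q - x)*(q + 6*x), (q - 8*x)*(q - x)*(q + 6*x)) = -q^2 - 5*q*x + 6*x^2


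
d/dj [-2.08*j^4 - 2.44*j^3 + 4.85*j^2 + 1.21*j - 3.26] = -8.32*j^3 - 7.32*j^2 + 9.7*j + 1.21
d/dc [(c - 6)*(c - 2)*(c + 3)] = 3*c^2 - 10*c - 12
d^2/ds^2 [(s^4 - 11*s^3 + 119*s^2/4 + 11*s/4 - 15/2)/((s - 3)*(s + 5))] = (4*s^6 + 24*s^5 - 132*s^4 - 2023*s^3 + 14625*s^2 - 29385*s + 26535)/(2*(s^6 + 6*s^5 - 33*s^4 - 172*s^3 + 495*s^2 + 1350*s - 3375))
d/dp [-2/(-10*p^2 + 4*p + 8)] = 2*(1 - 5*p)/(-5*p^2 + 2*p + 4)^2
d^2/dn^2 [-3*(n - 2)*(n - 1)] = -6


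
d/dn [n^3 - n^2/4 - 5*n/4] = 3*n^2 - n/2 - 5/4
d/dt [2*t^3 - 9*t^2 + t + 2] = 6*t^2 - 18*t + 1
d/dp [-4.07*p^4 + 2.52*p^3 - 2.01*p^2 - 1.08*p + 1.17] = -16.28*p^3 + 7.56*p^2 - 4.02*p - 1.08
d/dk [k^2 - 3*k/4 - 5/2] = 2*k - 3/4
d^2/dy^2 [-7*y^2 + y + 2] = -14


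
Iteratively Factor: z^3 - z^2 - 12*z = (z - 4)*(z^2 + 3*z) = (z - 4)*(z + 3)*(z)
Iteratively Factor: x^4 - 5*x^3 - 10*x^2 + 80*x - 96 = (x + 4)*(x^3 - 9*x^2 + 26*x - 24) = (x - 2)*(x + 4)*(x^2 - 7*x + 12) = (x - 4)*(x - 2)*(x + 4)*(x - 3)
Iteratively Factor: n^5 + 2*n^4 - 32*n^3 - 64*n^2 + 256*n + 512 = (n - 4)*(n^4 + 6*n^3 - 8*n^2 - 96*n - 128) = (n - 4)*(n + 4)*(n^3 + 2*n^2 - 16*n - 32) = (n - 4)*(n + 4)^2*(n^2 - 2*n - 8) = (n - 4)*(n + 2)*(n + 4)^2*(n - 4)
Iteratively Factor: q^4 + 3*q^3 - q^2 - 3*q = (q + 3)*(q^3 - q) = (q - 1)*(q + 3)*(q^2 + q) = q*(q - 1)*(q + 3)*(q + 1)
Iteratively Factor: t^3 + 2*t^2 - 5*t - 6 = (t - 2)*(t^2 + 4*t + 3) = (t - 2)*(t + 3)*(t + 1)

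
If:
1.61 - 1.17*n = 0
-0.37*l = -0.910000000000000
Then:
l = 2.46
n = 1.38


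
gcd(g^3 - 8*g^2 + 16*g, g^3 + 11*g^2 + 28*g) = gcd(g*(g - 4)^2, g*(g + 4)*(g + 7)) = g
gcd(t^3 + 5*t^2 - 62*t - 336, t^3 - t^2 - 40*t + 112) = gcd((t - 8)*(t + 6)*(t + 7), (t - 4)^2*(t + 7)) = t + 7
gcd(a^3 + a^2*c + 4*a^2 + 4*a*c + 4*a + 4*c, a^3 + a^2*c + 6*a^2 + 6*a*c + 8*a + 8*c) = a^2 + a*c + 2*a + 2*c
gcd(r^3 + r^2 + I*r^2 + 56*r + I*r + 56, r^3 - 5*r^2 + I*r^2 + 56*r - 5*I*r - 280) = r^2 + I*r + 56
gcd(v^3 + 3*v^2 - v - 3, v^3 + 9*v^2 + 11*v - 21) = v^2 + 2*v - 3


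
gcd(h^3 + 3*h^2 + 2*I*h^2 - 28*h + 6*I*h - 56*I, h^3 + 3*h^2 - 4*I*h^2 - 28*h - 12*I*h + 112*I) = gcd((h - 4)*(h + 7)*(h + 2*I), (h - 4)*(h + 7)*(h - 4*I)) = h^2 + 3*h - 28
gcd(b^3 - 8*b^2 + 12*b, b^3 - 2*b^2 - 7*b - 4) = 1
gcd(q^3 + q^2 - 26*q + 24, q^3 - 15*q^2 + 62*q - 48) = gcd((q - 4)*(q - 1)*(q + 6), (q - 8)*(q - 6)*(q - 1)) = q - 1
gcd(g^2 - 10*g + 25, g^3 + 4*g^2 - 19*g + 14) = 1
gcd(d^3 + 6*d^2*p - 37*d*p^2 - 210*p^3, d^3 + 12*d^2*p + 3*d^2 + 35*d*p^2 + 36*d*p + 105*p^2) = d^2 + 12*d*p + 35*p^2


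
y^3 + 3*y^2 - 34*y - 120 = (y - 6)*(y + 4)*(y + 5)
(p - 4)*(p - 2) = p^2 - 6*p + 8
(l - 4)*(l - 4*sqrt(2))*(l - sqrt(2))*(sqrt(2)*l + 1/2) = sqrt(2)*l^4 - 19*l^3/2 - 4*sqrt(2)*l^3 + 11*sqrt(2)*l^2/2 + 38*l^2 - 22*sqrt(2)*l + 4*l - 16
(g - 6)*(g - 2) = g^2 - 8*g + 12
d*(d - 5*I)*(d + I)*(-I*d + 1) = -I*d^4 - 3*d^3 - 9*I*d^2 + 5*d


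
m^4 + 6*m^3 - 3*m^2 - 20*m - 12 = (m - 2)*(m + 1)^2*(m + 6)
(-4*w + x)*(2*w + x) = -8*w^2 - 2*w*x + x^2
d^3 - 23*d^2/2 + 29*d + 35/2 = (d - 7)*(d - 5)*(d + 1/2)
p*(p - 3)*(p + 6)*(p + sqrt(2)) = p^4 + sqrt(2)*p^3 + 3*p^3 - 18*p^2 + 3*sqrt(2)*p^2 - 18*sqrt(2)*p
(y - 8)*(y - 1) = y^2 - 9*y + 8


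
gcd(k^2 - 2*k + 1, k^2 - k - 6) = 1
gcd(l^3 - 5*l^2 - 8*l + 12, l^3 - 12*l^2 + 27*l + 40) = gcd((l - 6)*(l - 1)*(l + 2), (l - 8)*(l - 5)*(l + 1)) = 1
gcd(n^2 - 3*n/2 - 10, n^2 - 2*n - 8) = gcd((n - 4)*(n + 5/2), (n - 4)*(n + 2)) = n - 4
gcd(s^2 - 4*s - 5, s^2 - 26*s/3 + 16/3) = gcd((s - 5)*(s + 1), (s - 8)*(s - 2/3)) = 1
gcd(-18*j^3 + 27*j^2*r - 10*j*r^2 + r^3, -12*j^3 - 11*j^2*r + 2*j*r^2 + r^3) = -3*j + r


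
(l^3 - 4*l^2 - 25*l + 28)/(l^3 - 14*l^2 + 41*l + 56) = (l^2 + 3*l - 4)/(l^2 - 7*l - 8)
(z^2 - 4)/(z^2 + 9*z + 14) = (z - 2)/(z + 7)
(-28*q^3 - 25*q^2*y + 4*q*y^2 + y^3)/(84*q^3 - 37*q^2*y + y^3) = (q + y)/(-3*q + y)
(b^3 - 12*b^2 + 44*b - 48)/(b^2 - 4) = (b^2 - 10*b + 24)/(b + 2)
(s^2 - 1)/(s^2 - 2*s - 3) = (s - 1)/(s - 3)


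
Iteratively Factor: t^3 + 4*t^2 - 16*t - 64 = (t + 4)*(t^2 - 16) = (t - 4)*(t + 4)*(t + 4)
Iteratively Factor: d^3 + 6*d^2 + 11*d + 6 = (d + 3)*(d^2 + 3*d + 2) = (d + 1)*(d + 3)*(d + 2)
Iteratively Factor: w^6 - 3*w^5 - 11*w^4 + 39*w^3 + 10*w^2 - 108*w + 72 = (w - 3)*(w^5 - 11*w^3 + 6*w^2 + 28*w - 24) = (w - 3)*(w - 1)*(w^4 + w^3 - 10*w^2 - 4*w + 24) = (w - 3)*(w - 1)*(w + 2)*(w^3 - w^2 - 8*w + 12) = (w - 3)*(w - 2)*(w - 1)*(w + 2)*(w^2 + w - 6) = (w - 3)*(w - 2)^2*(w - 1)*(w + 2)*(w + 3)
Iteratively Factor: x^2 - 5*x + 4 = (x - 4)*(x - 1)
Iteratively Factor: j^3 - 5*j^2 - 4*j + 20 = (j + 2)*(j^2 - 7*j + 10) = (j - 5)*(j + 2)*(j - 2)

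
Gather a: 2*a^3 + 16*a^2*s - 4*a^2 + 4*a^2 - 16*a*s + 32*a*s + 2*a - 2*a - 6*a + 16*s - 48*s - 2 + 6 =2*a^3 + 16*a^2*s + a*(16*s - 6) - 32*s + 4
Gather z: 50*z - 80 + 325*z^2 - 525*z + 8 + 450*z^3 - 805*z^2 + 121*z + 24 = 450*z^3 - 480*z^2 - 354*z - 48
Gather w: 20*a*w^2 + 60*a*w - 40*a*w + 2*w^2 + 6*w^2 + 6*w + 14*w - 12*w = w^2*(20*a + 8) + w*(20*a + 8)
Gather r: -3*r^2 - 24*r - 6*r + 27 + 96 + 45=-3*r^2 - 30*r + 168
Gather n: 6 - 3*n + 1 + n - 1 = 6 - 2*n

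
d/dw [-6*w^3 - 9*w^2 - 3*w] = -18*w^2 - 18*w - 3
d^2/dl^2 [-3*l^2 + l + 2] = -6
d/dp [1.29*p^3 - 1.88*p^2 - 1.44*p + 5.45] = 3.87*p^2 - 3.76*p - 1.44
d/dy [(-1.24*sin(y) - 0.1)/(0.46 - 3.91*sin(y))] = -0.9614*cos(y)/(3.91*sin(y) - 0.46)^2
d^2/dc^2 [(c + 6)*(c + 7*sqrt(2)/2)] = 2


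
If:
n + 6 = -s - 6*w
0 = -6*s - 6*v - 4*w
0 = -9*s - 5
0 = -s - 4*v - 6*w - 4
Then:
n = 214/45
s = -5/9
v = 76/45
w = -17/10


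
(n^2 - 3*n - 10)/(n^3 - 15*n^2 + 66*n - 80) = (n + 2)/(n^2 - 10*n + 16)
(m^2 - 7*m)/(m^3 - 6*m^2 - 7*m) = 1/(m + 1)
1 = 1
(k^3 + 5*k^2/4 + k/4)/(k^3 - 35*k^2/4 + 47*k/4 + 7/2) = k*(k + 1)/(k^2 - 9*k + 14)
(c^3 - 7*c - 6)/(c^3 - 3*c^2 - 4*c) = (c^2 - c - 6)/(c*(c - 4))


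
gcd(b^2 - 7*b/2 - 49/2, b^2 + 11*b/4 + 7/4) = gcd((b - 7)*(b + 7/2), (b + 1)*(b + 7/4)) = 1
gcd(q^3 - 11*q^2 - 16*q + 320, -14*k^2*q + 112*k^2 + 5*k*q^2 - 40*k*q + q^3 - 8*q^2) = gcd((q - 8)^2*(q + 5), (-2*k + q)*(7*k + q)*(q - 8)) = q - 8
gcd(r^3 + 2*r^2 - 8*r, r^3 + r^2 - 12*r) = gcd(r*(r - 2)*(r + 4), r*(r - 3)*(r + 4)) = r^2 + 4*r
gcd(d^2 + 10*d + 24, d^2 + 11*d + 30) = d + 6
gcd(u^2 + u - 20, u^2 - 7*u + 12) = u - 4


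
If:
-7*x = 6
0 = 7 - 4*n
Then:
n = 7/4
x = -6/7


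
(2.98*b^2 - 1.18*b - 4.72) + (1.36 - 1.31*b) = 2.98*b^2 - 2.49*b - 3.36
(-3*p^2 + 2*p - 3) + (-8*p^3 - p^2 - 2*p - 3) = -8*p^3 - 4*p^2 - 6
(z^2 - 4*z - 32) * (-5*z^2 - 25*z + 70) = -5*z^4 - 5*z^3 + 330*z^2 + 520*z - 2240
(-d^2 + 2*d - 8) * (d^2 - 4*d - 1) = -d^4 + 6*d^3 - 15*d^2 + 30*d + 8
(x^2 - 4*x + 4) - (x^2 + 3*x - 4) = 8 - 7*x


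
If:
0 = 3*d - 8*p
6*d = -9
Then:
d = -3/2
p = -9/16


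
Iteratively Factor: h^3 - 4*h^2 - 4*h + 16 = (h - 4)*(h^2 - 4) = (h - 4)*(h + 2)*(h - 2)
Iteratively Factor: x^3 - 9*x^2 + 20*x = (x - 5)*(x^2 - 4*x) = (x - 5)*(x - 4)*(x)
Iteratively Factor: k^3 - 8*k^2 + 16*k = (k)*(k^2 - 8*k + 16) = k*(k - 4)*(k - 4)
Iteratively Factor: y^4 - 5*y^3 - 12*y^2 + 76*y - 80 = (y - 2)*(y^3 - 3*y^2 - 18*y + 40) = (y - 2)^2*(y^2 - y - 20) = (y - 5)*(y - 2)^2*(y + 4)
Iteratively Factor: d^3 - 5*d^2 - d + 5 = (d + 1)*(d^2 - 6*d + 5) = (d - 1)*(d + 1)*(d - 5)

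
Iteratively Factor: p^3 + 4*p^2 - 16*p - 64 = (p + 4)*(p^2 - 16) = (p - 4)*(p + 4)*(p + 4)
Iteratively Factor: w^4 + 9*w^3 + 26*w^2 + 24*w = (w)*(w^3 + 9*w^2 + 26*w + 24) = w*(w + 2)*(w^2 + 7*w + 12) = w*(w + 2)*(w + 4)*(w + 3)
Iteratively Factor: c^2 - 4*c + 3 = (c - 1)*(c - 3)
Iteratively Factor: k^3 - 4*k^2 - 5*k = (k + 1)*(k^2 - 5*k) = (k - 5)*(k + 1)*(k)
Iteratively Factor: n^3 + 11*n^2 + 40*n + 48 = (n + 4)*(n^2 + 7*n + 12) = (n + 4)^2*(n + 3)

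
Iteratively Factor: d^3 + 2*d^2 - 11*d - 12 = (d + 4)*(d^2 - 2*d - 3) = (d + 1)*(d + 4)*(d - 3)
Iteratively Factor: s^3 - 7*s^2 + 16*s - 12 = (s - 2)*(s^2 - 5*s + 6) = (s - 3)*(s - 2)*(s - 2)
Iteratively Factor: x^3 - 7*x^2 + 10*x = (x - 2)*(x^2 - 5*x) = x*(x - 2)*(x - 5)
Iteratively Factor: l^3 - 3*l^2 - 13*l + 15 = (l + 3)*(l^2 - 6*l + 5) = (l - 5)*(l + 3)*(l - 1)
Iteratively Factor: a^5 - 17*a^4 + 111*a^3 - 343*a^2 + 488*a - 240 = (a - 5)*(a^4 - 12*a^3 + 51*a^2 - 88*a + 48) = (a - 5)*(a - 3)*(a^3 - 9*a^2 + 24*a - 16) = (a - 5)*(a - 3)*(a - 1)*(a^2 - 8*a + 16) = (a - 5)*(a - 4)*(a - 3)*(a - 1)*(a - 4)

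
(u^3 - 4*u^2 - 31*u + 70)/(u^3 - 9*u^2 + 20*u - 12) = (u^2 - 2*u - 35)/(u^2 - 7*u + 6)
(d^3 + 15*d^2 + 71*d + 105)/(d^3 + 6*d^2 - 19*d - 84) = (d + 5)/(d - 4)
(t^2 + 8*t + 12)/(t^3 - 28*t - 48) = (t + 6)/(t^2 - 2*t - 24)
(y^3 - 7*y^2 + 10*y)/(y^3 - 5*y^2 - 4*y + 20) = y/(y + 2)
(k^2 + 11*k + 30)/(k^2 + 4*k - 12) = (k + 5)/(k - 2)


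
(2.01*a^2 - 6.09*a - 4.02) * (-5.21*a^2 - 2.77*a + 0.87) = -10.4721*a^4 + 26.1612*a^3 + 39.5622*a^2 + 5.8371*a - 3.4974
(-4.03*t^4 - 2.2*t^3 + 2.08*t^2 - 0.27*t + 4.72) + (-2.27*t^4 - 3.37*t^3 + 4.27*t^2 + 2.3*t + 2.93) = -6.3*t^4 - 5.57*t^3 + 6.35*t^2 + 2.03*t + 7.65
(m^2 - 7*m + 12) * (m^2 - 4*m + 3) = m^4 - 11*m^3 + 43*m^2 - 69*m + 36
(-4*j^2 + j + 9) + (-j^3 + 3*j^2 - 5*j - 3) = -j^3 - j^2 - 4*j + 6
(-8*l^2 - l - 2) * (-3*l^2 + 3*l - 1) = 24*l^4 - 21*l^3 + 11*l^2 - 5*l + 2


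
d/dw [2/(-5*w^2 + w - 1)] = 2*(10*w - 1)/(5*w^2 - w + 1)^2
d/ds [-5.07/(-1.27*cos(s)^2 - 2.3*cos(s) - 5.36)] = (12.8778*cos(s) + 11.661)*sin(s)/(1.27*cos(s)^2 + 2.3*cos(s) + 5.36)^2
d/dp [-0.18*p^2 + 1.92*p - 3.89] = 1.92 - 0.36*p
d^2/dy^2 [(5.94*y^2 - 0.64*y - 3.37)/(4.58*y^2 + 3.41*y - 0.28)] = (-212.389256*y^3 - 378.438072*y^2 - 320.716332*y - 87.307522)/(96.071912*y^6 + 214.588572*y^5 + 142.149918*y^4 + 13.413917*y^3 - 8.690388*y^2 + 0.802032*y - 0.021952)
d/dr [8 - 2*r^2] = -4*r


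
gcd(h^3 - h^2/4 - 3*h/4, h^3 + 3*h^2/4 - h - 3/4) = h^2 - h/4 - 3/4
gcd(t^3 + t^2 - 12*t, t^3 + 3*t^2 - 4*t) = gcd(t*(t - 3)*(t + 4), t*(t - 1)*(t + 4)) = t^2 + 4*t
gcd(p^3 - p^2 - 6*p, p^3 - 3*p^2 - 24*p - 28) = p + 2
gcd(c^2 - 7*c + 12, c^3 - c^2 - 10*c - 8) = c - 4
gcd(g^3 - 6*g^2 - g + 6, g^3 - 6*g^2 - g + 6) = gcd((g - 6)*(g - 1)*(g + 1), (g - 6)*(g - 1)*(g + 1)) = g^3 - 6*g^2 - g + 6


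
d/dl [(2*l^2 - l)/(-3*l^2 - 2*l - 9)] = (-7*l^2 - 36*l + 9)/(9*l^4 + 12*l^3 + 58*l^2 + 36*l + 81)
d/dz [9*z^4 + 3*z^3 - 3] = z^2*(36*z + 9)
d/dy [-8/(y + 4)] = 8/(y + 4)^2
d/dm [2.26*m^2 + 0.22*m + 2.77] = 4.52*m + 0.22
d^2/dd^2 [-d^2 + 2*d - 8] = -2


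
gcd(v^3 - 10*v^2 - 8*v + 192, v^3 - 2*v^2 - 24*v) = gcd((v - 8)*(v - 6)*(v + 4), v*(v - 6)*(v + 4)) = v^2 - 2*v - 24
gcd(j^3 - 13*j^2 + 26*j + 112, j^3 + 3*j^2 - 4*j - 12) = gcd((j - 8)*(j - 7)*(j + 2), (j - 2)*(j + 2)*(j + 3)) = j + 2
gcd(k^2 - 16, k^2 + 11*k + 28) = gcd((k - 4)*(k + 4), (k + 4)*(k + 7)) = k + 4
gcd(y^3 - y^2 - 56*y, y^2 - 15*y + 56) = y - 8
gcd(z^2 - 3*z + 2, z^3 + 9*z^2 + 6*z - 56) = z - 2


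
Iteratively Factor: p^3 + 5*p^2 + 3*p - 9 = (p + 3)*(p^2 + 2*p - 3) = (p - 1)*(p + 3)*(p + 3)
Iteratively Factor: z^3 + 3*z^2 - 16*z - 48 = (z + 3)*(z^2 - 16) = (z + 3)*(z + 4)*(z - 4)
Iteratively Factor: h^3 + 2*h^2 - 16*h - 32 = (h - 4)*(h^2 + 6*h + 8) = (h - 4)*(h + 4)*(h + 2)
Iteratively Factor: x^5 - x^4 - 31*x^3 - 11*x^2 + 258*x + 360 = (x + 2)*(x^4 - 3*x^3 - 25*x^2 + 39*x + 180) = (x - 4)*(x + 2)*(x^3 + x^2 - 21*x - 45) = (x - 4)*(x + 2)*(x + 3)*(x^2 - 2*x - 15) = (x - 5)*(x - 4)*(x + 2)*(x + 3)*(x + 3)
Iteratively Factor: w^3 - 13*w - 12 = (w + 1)*(w^2 - w - 12) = (w + 1)*(w + 3)*(w - 4)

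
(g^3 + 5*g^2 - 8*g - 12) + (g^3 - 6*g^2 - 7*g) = 2*g^3 - g^2 - 15*g - 12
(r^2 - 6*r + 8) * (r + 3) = r^3 - 3*r^2 - 10*r + 24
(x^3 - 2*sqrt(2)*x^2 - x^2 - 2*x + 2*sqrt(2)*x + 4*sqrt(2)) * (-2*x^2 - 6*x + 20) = -2*x^5 - 4*x^4 + 4*sqrt(2)*x^4 + 8*sqrt(2)*x^3 + 30*x^3 - 60*sqrt(2)*x^2 - 8*x^2 - 40*x + 16*sqrt(2)*x + 80*sqrt(2)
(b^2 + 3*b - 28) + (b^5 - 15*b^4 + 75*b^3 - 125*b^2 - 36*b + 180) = b^5 - 15*b^4 + 75*b^3 - 124*b^2 - 33*b + 152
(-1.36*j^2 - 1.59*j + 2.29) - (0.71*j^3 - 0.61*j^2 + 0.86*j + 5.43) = -0.71*j^3 - 0.75*j^2 - 2.45*j - 3.14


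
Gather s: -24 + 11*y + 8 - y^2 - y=-y^2 + 10*y - 16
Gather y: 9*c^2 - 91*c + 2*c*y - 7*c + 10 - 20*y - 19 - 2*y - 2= 9*c^2 - 98*c + y*(2*c - 22) - 11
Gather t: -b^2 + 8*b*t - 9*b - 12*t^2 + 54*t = -b^2 - 9*b - 12*t^2 + t*(8*b + 54)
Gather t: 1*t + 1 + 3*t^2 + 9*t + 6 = 3*t^2 + 10*t + 7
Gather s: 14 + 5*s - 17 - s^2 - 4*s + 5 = -s^2 + s + 2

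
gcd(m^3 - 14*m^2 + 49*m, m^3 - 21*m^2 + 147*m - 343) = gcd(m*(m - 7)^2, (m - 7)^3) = m^2 - 14*m + 49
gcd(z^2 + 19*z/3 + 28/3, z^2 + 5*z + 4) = z + 4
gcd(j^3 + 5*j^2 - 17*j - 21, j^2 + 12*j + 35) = j + 7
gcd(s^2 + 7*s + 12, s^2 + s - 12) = s + 4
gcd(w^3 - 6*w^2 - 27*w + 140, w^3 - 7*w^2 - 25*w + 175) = w^2 - 2*w - 35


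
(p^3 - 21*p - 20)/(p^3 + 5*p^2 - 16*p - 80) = (p^2 - 4*p - 5)/(p^2 + p - 20)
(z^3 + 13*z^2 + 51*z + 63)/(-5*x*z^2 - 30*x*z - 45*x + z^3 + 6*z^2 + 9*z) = (-z - 7)/(5*x - z)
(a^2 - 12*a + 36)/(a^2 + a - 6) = (a^2 - 12*a + 36)/(a^2 + a - 6)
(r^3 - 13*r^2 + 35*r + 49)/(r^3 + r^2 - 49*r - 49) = (r - 7)/(r + 7)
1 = 1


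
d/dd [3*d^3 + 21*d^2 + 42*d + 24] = 9*d^2 + 42*d + 42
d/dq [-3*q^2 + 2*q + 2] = 2 - 6*q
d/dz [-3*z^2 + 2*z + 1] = 2 - 6*z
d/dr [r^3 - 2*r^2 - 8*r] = 3*r^2 - 4*r - 8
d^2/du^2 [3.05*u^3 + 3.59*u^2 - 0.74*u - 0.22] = 18.3*u + 7.18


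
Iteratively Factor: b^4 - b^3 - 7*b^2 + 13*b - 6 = (b - 2)*(b^3 + b^2 - 5*b + 3) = (b - 2)*(b - 1)*(b^2 + 2*b - 3) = (b - 2)*(b - 1)*(b + 3)*(b - 1)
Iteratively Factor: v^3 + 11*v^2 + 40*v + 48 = (v + 4)*(v^2 + 7*v + 12) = (v + 4)^2*(v + 3)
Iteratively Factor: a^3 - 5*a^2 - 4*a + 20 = (a - 5)*(a^2 - 4) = (a - 5)*(a + 2)*(a - 2)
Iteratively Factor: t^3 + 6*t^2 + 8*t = (t)*(t^2 + 6*t + 8) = t*(t + 4)*(t + 2)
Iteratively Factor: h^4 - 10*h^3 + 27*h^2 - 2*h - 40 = (h + 1)*(h^3 - 11*h^2 + 38*h - 40) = (h - 5)*(h + 1)*(h^2 - 6*h + 8) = (h - 5)*(h - 4)*(h + 1)*(h - 2)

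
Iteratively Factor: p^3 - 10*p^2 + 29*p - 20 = (p - 5)*(p^2 - 5*p + 4) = (p - 5)*(p - 1)*(p - 4)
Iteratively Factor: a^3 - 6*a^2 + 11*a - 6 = (a - 3)*(a^2 - 3*a + 2) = (a - 3)*(a - 2)*(a - 1)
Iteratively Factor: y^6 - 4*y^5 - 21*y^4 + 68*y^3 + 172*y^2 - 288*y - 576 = (y + 3)*(y^5 - 7*y^4 + 68*y^2 - 32*y - 192) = (y + 2)*(y + 3)*(y^4 - 9*y^3 + 18*y^2 + 32*y - 96) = (y - 4)*(y + 2)*(y + 3)*(y^3 - 5*y^2 - 2*y + 24) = (y - 4)*(y + 2)^2*(y + 3)*(y^2 - 7*y + 12) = (y - 4)^2*(y + 2)^2*(y + 3)*(y - 3)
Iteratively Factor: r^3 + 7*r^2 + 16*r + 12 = (r + 2)*(r^2 + 5*r + 6) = (r + 2)^2*(r + 3)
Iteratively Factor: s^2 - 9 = (s + 3)*(s - 3)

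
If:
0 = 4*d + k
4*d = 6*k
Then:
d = 0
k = 0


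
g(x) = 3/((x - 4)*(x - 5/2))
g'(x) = -3/((x - 4)*(x - 5/2)^2) - 3/((x - 4)^2*(x - 5/2)) = 6*(13 - 4*x)/(4*x^4 - 52*x^3 + 249*x^2 - 520*x + 400)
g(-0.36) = 0.24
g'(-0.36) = 0.14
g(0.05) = 0.31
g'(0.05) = 0.21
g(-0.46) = 0.23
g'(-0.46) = 0.13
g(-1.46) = 0.14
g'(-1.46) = 0.06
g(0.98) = 0.65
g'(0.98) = 0.65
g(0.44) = 0.41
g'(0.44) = 0.31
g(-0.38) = 0.24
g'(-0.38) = 0.14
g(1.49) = 1.18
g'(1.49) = 1.64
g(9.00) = 0.09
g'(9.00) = -0.03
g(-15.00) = 0.01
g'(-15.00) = 0.00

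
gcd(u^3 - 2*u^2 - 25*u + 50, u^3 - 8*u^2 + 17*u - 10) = u^2 - 7*u + 10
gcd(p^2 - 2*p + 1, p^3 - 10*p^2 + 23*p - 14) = p - 1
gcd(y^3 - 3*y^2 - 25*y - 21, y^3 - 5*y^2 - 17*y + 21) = y^2 - 4*y - 21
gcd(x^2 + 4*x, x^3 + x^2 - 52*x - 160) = x + 4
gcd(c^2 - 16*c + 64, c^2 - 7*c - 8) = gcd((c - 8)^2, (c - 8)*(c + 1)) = c - 8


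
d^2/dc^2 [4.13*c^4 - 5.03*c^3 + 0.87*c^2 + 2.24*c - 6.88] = 49.56*c^2 - 30.18*c + 1.74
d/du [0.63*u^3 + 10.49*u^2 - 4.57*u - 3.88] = 1.89*u^2 + 20.98*u - 4.57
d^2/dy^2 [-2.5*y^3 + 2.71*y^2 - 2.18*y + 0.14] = 5.42 - 15.0*y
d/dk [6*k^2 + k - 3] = 12*k + 1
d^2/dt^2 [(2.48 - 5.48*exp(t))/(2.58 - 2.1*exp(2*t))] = (24.1668*exp(4*t) - 43.7472*exp(3*t) + 178.14384*exp(2*t) - 53.74656*exp(t) + 36.477072)*exp(t)/(9.261*exp(6*t) - 34.1334*exp(4*t) + 41.93532*exp(2*t) - 17.173512)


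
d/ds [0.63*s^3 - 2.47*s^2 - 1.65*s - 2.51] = 1.89*s^2 - 4.94*s - 1.65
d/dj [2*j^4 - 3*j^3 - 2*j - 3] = 8*j^3 - 9*j^2 - 2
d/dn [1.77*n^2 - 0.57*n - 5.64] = 3.54*n - 0.57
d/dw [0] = 0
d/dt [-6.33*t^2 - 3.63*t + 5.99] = -12.66*t - 3.63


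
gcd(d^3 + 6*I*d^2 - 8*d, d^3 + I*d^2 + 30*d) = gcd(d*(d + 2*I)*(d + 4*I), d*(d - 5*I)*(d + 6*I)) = d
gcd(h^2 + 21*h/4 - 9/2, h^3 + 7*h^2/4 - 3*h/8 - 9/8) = h - 3/4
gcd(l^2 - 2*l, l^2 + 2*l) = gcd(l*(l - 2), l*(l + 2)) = l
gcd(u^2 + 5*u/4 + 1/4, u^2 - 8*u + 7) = 1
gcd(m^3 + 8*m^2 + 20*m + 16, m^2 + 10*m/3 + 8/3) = m + 2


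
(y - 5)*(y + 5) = y^2 - 25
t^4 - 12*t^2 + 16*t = t*(t - 2)^2*(t + 4)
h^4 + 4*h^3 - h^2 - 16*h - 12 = (h - 2)*(h + 1)*(h + 2)*(h + 3)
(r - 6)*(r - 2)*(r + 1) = r^3 - 7*r^2 + 4*r + 12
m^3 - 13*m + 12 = (m - 3)*(m - 1)*(m + 4)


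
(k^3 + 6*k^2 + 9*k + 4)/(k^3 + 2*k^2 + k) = (k + 4)/k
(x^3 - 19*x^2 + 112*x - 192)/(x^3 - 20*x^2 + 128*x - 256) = (x - 3)/(x - 4)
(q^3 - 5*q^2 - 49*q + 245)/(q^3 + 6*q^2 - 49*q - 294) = (q - 5)/(q + 6)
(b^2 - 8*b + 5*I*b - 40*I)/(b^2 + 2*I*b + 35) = (b^2 + b*(-8 + 5*I) - 40*I)/(b^2 + 2*I*b + 35)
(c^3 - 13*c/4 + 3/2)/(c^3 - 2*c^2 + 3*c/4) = (c + 2)/c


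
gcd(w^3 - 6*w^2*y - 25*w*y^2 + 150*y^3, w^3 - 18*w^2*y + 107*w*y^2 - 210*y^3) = w^2 - 11*w*y + 30*y^2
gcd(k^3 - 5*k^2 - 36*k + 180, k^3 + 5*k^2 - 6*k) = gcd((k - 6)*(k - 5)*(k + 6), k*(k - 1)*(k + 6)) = k + 6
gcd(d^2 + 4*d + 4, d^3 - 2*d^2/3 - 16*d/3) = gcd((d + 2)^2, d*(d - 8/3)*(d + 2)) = d + 2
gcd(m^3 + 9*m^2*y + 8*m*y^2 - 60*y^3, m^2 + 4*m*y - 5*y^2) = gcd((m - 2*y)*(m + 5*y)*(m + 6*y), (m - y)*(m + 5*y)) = m + 5*y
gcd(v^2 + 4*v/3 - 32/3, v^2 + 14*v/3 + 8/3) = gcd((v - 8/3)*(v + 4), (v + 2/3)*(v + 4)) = v + 4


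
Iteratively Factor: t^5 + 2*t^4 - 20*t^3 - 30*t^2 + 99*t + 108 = (t + 1)*(t^4 + t^3 - 21*t^2 - 9*t + 108) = (t + 1)*(t + 4)*(t^3 - 3*t^2 - 9*t + 27) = (t - 3)*(t + 1)*(t + 4)*(t^2 - 9) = (t - 3)^2*(t + 1)*(t + 4)*(t + 3)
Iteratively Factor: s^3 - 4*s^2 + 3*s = (s - 1)*(s^2 - 3*s) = (s - 3)*(s - 1)*(s)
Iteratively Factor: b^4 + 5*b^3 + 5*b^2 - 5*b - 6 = (b + 2)*(b^3 + 3*b^2 - b - 3) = (b - 1)*(b + 2)*(b^2 + 4*b + 3) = (b - 1)*(b + 1)*(b + 2)*(b + 3)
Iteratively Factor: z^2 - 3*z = (z - 3)*(z)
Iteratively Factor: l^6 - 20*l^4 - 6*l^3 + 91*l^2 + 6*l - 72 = (l + 3)*(l^5 - 3*l^4 - 11*l^3 + 27*l^2 + 10*l - 24) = (l - 1)*(l + 3)*(l^4 - 2*l^3 - 13*l^2 + 14*l + 24) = (l - 2)*(l - 1)*(l + 3)*(l^3 - 13*l - 12) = (l - 2)*(l - 1)*(l + 1)*(l + 3)*(l^2 - l - 12) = (l - 4)*(l - 2)*(l - 1)*(l + 1)*(l + 3)*(l + 3)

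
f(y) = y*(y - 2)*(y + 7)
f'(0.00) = -14.00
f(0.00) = 0.00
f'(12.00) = 538.00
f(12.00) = 2280.00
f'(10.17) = 397.99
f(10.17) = 1426.64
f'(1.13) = 1.13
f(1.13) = -7.99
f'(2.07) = 19.55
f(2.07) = 1.31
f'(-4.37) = -0.41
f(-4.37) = 73.21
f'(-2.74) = -18.88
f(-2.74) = 55.33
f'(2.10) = 20.23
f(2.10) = 1.91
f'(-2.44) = -20.54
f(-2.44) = 49.40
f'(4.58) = 94.73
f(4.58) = 136.83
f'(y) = y*(y - 2) + y*(y + 7) + (y - 2)*(y + 7) = 3*y^2 + 10*y - 14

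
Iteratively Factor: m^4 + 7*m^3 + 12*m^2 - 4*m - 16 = (m + 4)*(m^3 + 3*m^2 - 4) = (m + 2)*(m + 4)*(m^2 + m - 2) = (m + 2)^2*(m + 4)*(m - 1)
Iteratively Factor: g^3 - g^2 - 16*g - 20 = (g + 2)*(g^2 - 3*g - 10) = (g - 5)*(g + 2)*(g + 2)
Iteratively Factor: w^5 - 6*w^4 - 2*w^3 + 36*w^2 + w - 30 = (w - 3)*(w^4 - 3*w^3 - 11*w^2 + 3*w + 10) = (w - 3)*(w - 1)*(w^3 - 2*w^2 - 13*w - 10) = (w - 3)*(w - 1)*(w + 1)*(w^2 - 3*w - 10) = (w - 5)*(w - 3)*(w - 1)*(w + 1)*(w + 2)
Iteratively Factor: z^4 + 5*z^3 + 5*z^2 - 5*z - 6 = (z + 3)*(z^3 + 2*z^2 - z - 2) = (z - 1)*(z + 3)*(z^2 + 3*z + 2) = (z - 1)*(z + 1)*(z + 3)*(z + 2)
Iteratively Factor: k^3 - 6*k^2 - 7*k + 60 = (k - 4)*(k^2 - 2*k - 15) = (k - 4)*(k + 3)*(k - 5)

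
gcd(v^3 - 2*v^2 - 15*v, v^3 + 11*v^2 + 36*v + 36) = v + 3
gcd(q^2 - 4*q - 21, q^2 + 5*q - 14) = 1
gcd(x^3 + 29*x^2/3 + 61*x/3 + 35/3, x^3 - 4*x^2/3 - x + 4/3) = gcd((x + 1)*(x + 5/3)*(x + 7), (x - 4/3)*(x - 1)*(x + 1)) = x + 1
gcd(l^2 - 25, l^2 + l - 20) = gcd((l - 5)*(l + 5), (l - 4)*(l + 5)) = l + 5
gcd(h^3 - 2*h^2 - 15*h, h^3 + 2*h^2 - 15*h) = h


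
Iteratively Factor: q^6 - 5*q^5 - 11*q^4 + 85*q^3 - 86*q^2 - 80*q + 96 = (q + 1)*(q^5 - 6*q^4 - 5*q^3 + 90*q^2 - 176*q + 96) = (q - 4)*(q + 1)*(q^4 - 2*q^3 - 13*q^2 + 38*q - 24) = (q - 4)*(q - 3)*(q + 1)*(q^3 + q^2 - 10*q + 8) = (q - 4)*(q - 3)*(q - 1)*(q + 1)*(q^2 + 2*q - 8) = (q - 4)*(q - 3)*(q - 2)*(q - 1)*(q + 1)*(q + 4)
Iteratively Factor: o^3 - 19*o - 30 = (o + 3)*(o^2 - 3*o - 10) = (o - 5)*(o + 3)*(o + 2)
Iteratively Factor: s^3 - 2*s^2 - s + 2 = (s - 2)*(s^2 - 1) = (s - 2)*(s - 1)*(s + 1)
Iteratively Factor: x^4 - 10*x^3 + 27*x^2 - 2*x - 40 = (x - 4)*(x^3 - 6*x^2 + 3*x + 10) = (x - 4)*(x - 2)*(x^2 - 4*x - 5) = (x - 5)*(x - 4)*(x - 2)*(x + 1)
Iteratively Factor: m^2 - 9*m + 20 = (m - 5)*(m - 4)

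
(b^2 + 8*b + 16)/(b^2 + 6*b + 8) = (b + 4)/(b + 2)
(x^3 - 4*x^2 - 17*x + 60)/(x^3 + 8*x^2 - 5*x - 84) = (x - 5)/(x + 7)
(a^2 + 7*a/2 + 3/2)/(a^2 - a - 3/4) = 2*(a + 3)/(2*a - 3)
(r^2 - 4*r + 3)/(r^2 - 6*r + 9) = (r - 1)/(r - 3)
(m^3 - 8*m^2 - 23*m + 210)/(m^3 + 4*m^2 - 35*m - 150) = (m - 7)/(m + 5)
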